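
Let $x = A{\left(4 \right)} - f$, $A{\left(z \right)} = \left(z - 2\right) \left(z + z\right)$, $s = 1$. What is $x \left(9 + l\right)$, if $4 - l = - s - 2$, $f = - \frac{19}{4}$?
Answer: $332$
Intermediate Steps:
$A{\left(z \right)} = 2 z \left(-2 + z\right)$ ($A{\left(z \right)} = \left(-2 + z\right) 2 z = 2 z \left(-2 + z\right)$)
$f = - \frac{19}{4}$ ($f = \left(-19\right) \frac{1}{4} = - \frac{19}{4} \approx -4.75$)
$l = 7$ ($l = 4 - \left(\left(-1\right) 1 - 2\right) = 4 - \left(-1 - 2\right) = 4 - -3 = 4 + 3 = 7$)
$x = \frac{83}{4}$ ($x = 2 \cdot 4 \left(-2 + 4\right) - - \frac{19}{4} = 2 \cdot 4 \cdot 2 + \frac{19}{4} = 16 + \frac{19}{4} = \frac{83}{4} \approx 20.75$)
$x \left(9 + l\right) = \frac{83 \left(9 + 7\right)}{4} = \frac{83}{4} \cdot 16 = 332$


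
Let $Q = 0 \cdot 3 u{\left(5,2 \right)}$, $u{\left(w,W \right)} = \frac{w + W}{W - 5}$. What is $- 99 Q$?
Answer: $0$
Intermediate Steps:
$u{\left(w,W \right)} = \frac{W + w}{-5 + W}$
$Q = 0$ ($Q = 0 \cdot 3 \frac{2 + 5}{-5 + 2} = 0 \frac{1}{-3} \cdot 7 = 0 \left(\left(- \frac{1}{3}\right) 7\right) = 0 \left(- \frac{7}{3}\right) = 0$)
$- 99 Q = \left(-99\right) 0 = 0$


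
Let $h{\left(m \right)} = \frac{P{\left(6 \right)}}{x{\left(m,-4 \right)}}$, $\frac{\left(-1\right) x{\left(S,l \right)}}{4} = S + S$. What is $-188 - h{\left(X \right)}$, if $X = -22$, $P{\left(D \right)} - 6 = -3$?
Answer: $- \frac{33091}{176} \approx -188.02$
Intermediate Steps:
$x{\left(S,l \right)} = - 8 S$ ($x{\left(S,l \right)} = - 4 \left(S + S\right) = - 4 \cdot 2 S = - 8 S$)
$P{\left(D \right)} = 3$ ($P{\left(D \right)} = 6 - 3 = 3$)
$h{\left(m \right)} = - \frac{3}{8 m}$ ($h{\left(m \right)} = \frac{3}{\left(-8\right) m} = 3 \left(- \frac{1}{8 m}\right) = - \frac{3}{8 m}$)
$-188 - h{\left(X \right)} = -188 - - \frac{3}{8 \left(-22\right)} = -188 - \left(- \frac{3}{8}\right) \left(- \frac{1}{22}\right) = -188 - \frac{3}{176} = - \frac{33091}{176}$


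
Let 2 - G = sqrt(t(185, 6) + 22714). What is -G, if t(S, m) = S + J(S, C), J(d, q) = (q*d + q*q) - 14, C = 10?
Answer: -2 + sqrt(24835) ≈ 155.59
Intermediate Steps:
J(d, q) = -14 + q**2 + d*q (J(d, q) = (d*q + q**2) - 14 = (q**2 + d*q) - 14 = -14 + q**2 + d*q)
t(S, m) = 86 + 11*S (t(S, m) = S + (-14 + 10**2 + S*10) = S + (-14 + 100 + 10*S) = S + (86 + 10*S) = 86 + 11*S)
G = 2 - sqrt(24835) (G = 2 - sqrt((86 + 11*185) + 22714) = 2 - sqrt((86 + 2035) + 22714) = 2 - sqrt(2121 + 22714) = 2 - sqrt(24835) ≈ -155.59)
-G = -(2 - sqrt(24835)) = -2 + sqrt(24835)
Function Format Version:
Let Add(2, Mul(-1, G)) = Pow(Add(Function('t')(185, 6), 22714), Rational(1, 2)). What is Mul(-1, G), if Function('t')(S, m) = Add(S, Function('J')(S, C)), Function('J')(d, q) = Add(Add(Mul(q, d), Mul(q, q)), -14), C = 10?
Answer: Add(-2, Pow(24835, Rational(1, 2))) ≈ 155.59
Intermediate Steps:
Function('J')(d, q) = Add(-14, Pow(q, 2), Mul(d, q)) (Function('J')(d, q) = Add(Add(Mul(d, q), Pow(q, 2)), -14) = Add(Add(Pow(q, 2), Mul(d, q)), -14) = Add(-14, Pow(q, 2), Mul(d, q)))
Function('t')(S, m) = Add(86, Mul(11, S)) (Function('t')(S, m) = Add(S, Add(-14, Pow(10, 2), Mul(S, 10))) = Add(S, Add(-14, 100, Mul(10, S))) = Add(S, Add(86, Mul(10, S))) = Add(86, Mul(11, S)))
G = Add(2, Mul(-1, Pow(24835, Rational(1, 2)))) (G = Add(2, Mul(-1, Pow(Add(Add(86, Mul(11, 185)), 22714), Rational(1, 2)))) = Add(2, Mul(-1, Pow(Add(Add(86, 2035), 22714), Rational(1, 2)))) = Add(2, Mul(-1, Pow(Add(2121, 22714), Rational(1, 2)))) = Add(2, Mul(-1, Pow(24835, Rational(1, 2)))) ≈ -155.59)
Mul(-1, G) = Mul(-1, Add(2, Mul(-1, Pow(24835, Rational(1, 2))))) = Add(-2, Pow(24835, Rational(1, 2)))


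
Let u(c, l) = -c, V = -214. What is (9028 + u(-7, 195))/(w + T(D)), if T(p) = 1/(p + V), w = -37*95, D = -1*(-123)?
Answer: -822185/319866 ≈ -2.5704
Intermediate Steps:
D = 123
w = -3515
T(p) = 1/(-214 + p) (T(p) = 1/(p - 214) = 1/(-214 + p))
(9028 + u(-7, 195))/(w + T(D)) = (9028 - 1*(-7))/(-3515 + 1/(-214 + 123)) = (9028 + 7)/(-3515 + 1/(-91)) = 9035/(-3515 - 1/91) = 9035/(-319866/91) = 9035*(-91/319866) = -822185/319866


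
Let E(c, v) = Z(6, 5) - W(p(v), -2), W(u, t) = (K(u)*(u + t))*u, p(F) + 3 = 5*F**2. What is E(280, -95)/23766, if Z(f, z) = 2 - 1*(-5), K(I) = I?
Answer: -91864089166073/23766 ≈ -3.8654e+9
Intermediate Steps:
Z(f, z) = 7 (Z(f, z) = 2 + 5 = 7)
p(F) = -3 + 5*F**2
W(u, t) = u**2*(t + u) (W(u, t) = (u*(u + t))*u = (u*(t + u))*u = u**2*(t + u))
E(c, v) = 7 - (-3 + 5*v**2)**2*(-5 + 5*v**2) (E(c, v) = 7 - (-3 + 5*v**2)**2*(-2 + (-3 + 5*v**2)) = 7 - (-3 + 5*v**2)**2*(-5 + 5*v**2))
E(280, -95)/23766 = (7 + 5*(-3 + 5*(-95)**2)**2*(1 - 1*(-95)**2))/23766 = (7 + 5*(-3 + 5*9025)**2*(1 - 1*9025))*(1/23766) = (7 + 5*(-3 + 45125)**2*(1 - 9025))*(1/23766) = (7 + 5*45122**2*(-9024))*(1/23766) = (7 + 5*2035994884*(-9024))*(1/23766) = (7 - 91864089166080)*(1/23766) = -91864089166073*1/23766 = -91864089166073/23766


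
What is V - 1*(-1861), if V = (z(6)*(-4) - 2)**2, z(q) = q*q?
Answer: 23177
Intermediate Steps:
z(q) = q**2
V = 21316 (V = (6**2*(-4) - 2)**2 = (36*(-4) - 2)**2 = (-144 - 2)**2 = (-146)**2 = 21316)
V - 1*(-1861) = 21316 - 1*(-1861) = 21316 + 1861 = 23177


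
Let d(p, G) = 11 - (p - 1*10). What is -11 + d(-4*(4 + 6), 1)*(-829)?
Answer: -50580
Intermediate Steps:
d(p, G) = 21 - p (d(p, G) = 11 - (p - 10) = 11 - (-10 + p) = 11 + (10 - p) = 21 - p)
-11 + d(-4*(4 + 6), 1)*(-829) = -11 + (21 - (-4)*(4 + 6))*(-829) = -11 + (21 - (-4)*10)*(-829) = -11 + (21 - 1*(-40))*(-829) = -11 + (21 + 40)*(-829) = -11 + 61*(-829) = -11 - 50569 = -50580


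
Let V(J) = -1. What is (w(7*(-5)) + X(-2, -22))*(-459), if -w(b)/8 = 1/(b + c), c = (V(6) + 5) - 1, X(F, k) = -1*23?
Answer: 41769/4 ≈ 10442.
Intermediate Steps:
X(F, k) = -23
c = 3 (c = (-1 + 5) - 1 = 4 - 1 = 3)
w(b) = -8/(3 + b) (w(b) = -8/(b + 3) = -8/(3 + b))
(w(7*(-5)) + X(-2, -22))*(-459) = (-8/(3 + 7*(-5)) - 23)*(-459) = (-8/(3 - 35) - 23)*(-459) = (-8/(-32) - 23)*(-459) = (-8*(-1/32) - 23)*(-459) = (¼ - 23)*(-459) = -91/4*(-459) = 41769/4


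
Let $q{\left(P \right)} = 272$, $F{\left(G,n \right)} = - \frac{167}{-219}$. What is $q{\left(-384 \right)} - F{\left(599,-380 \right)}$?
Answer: $\frac{59401}{219} \approx 271.24$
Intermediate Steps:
$F{\left(G,n \right)} = \frac{167}{219}$ ($F{\left(G,n \right)} = \left(-167\right) \left(- \frac{1}{219}\right) = \frac{167}{219}$)
$q{\left(-384 \right)} - F{\left(599,-380 \right)} = 272 - \frac{167}{219} = \frac{59401}{219}$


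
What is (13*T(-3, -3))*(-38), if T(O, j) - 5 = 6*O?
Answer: 6422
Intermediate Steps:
T(O, j) = 5 + 6*O
(13*T(-3, -3))*(-38) = (13*(5 + 6*(-3)))*(-38) = (13*(5 - 18))*(-38) = (13*(-13))*(-38) = -169*(-38) = 6422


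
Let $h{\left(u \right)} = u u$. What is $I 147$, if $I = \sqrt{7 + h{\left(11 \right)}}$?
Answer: $1176 \sqrt{2} \approx 1663.1$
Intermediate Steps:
$h{\left(u \right)} = u^{2}$
$I = 8 \sqrt{2}$ ($I = \sqrt{7 + 11^{2}} = \sqrt{7 + 121} = \sqrt{128} = 8 \sqrt{2} \approx 11.314$)
$I 147 = 8 \sqrt{2} \cdot 147 = 1176 \sqrt{2}$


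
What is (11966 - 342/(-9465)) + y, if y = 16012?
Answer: 88270704/3155 ≈ 27978.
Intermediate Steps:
(11966 - 342/(-9465)) + y = (11966 - 342/(-9465)) + 16012 = (11966 - 342*(-1/9465)) + 16012 = (11966 + 114/3155) + 16012 = 37752844/3155 + 16012 = 88270704/3155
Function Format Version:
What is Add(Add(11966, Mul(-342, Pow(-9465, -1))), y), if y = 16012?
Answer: Rational(88270704, 3155) ≈ 27978.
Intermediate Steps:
Add(Add(11966, Mul(-342, Pow(-9465, -1))), y) = Add(Add(11966, Mul(-342, Pow(-9465, -1))), 16012) = Add(Add(11966, Mul(-342, Rational(-1, 9465))), 16012) = Add(Add(11966, Rational(114, 3155)), 16012) = Add(Rational(37752844, 3155), 16012) = Rational(88270704, 3155)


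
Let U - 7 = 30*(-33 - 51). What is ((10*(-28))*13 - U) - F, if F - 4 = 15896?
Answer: -17027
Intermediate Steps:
F = 15900 (F = 4 + 15896 = 15900)
U = -2513 (U = 7 + 30*(-33 - 51) = 7 + 30*(-84) = 7 - 2520 = -2513)
((10*(-28))*13 - U) - F = ((10*(-28))*13 - 1*(-2513)) - 1*15900 = (-280*13 + 2513) - 15900 = (-3640 + 2513) - 15900 = -1127 - 15900 = -17027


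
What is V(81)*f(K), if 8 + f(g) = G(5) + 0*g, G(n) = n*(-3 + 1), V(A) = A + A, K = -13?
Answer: -2916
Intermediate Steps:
V(A) = 2*A
G(n) = -2*n (G(n) = n*(-2) = -2*n)
f(g) = -18 (f(g) = -8 + (-2*5 + 0*g) = -8 + (-10 + 0) = -8 - 10 = -18)
V(81)*f(K) = (2*81)*(-18) = 162*(-18) = -2916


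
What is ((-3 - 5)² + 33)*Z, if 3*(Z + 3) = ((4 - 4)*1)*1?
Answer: -291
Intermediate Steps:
Z = -3 (Z = -3 + (((4 - 4)*1)*1)/3 = -3 + ((0*1)*1)/3 = -3 + (0*1)/3 = -3 + (⅓)*0 = -3 + 0 = -3)
((-3 - 5)² + 33)*Z = ((-3 - 5)² + 33)*(-3) = ((-8)² + 33)*(-3) = (64 + 33)*(-3) = 97*(-3) = -291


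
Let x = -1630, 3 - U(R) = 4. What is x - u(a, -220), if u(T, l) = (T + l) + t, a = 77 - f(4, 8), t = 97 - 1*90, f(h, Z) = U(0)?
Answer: -1495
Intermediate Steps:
U(R) = -1 (U(R) = 3 - 1*4 = 3 - 4 = -1)
f(h, Z) = -1
t = 7 (t = 97 - 90 = 7)
a = 78 (a = 77 - 1*(-1) = 77 + 1 = 78)
u(T, l) = 7 + T + l (u(T, l) = (T + l) + 7 = 7 + T + l)
x - u(a, -220) = -1630 - (7 + 78 - 220) = -1630 - 1*(-135) = -1630 + 135 = -1495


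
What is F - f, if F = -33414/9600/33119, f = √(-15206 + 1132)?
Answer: -5569/52990400 - I*√14074 ≈ -0.00010509 - 118.63*I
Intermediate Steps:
f = I*√14074 (f = √(-14074) = I*√14074 ≈ 118.63*I)
F = -5569/52990400 (F = -33414*1/9600*(1/33119) = -5569/1600*1/33119 = -5569/52990400 ≈ -0.00010509)
F - f = -5569/52990400 - I*√14074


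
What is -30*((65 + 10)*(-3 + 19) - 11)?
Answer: -35670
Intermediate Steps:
-30*((65 + 10)*(-3 + 19) - 11) = -30*(75*16 - 11) = -30*(1200 - 11) = -30*1189 = -35670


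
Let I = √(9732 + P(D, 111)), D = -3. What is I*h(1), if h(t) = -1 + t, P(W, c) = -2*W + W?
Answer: 0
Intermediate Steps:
P(W, c) = -W
I = √9735 (I = √(9732 - 1*(-3)) = √(9732 + 3) = √9735 ≈ 98.666)
I*h(1) = √9735*(-1 + 1) = √9735*0 = 0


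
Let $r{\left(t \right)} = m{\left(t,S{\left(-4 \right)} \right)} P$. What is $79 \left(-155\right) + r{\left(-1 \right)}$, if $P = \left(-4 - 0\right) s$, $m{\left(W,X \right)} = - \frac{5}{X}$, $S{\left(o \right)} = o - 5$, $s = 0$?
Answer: $-12245$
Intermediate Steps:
$S{\left(o \right)} = -5 + o$ ($S{\left(o \right)} = o - 5 = -5 + o$)
$P = 0$ ($P = \left(-4 - 0\right) 0 = \left(-4 + 0\right) 0 = \left(-4\right) 0 = 0$)
$r{\left(t \right)} = 0$ ($r{\left(t \right)} = - \frac{5}{-5 - 4} \cdot 0 = - \frac{5}{-9} \cdot 0 = \left(-5\right) \left(- \frac{1}{9}\right) 0 = \frac{5}{9} \cdot 0 = 0$)
$79 \left(-155\right) + r{\left(-1 \right)} = 79 \left(-155\right) + 0 = -12245 + 0 = -12245$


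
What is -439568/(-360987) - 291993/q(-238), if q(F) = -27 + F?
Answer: 105522162611/95661555 ≈ 1103.1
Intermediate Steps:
-439568/(-360987) - 291993/q(-238) = -439568/(-360987) - 291993/(-27 - 238) = -439568*(-1/360987) - 291993/(-265) = 439568/360987 - 291993*(-1/265) = 439568/360987 + 291993/265 = 105522162611/95661555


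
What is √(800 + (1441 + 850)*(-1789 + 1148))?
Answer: I*√1467731 ≈ 1211.5*I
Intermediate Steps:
√(800 + (1441 + 850)*(-1789 + 1148)) = √(800 + 2291*(-641)) = √(800 - 1468531) = √(-1467731) = I*√1467731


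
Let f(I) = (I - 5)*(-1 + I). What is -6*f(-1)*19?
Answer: -1368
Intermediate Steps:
f(I) = (-1 + I)*(-5 + I) (f(I) = (-5 + I)*(-1 + I) = (-1 + I)*(-5 + I))
-6*f(-1)*19 = -6*(5 + (-1)² - 6*(-1))*19 = -6*(5 + 1 + 6)*19 = -6*12*19 = -72*19 = -1368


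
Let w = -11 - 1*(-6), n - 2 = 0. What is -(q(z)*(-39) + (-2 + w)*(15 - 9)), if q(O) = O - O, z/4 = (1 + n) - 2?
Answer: 42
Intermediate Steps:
n = 2 (n = 2 + 0 = 2)
w = -5 (w = -11 + 6 = -5)
z = 4 (z = 4*((1 + 2) - 2) = 4*(3 - 2) = 4*1 = 4)
q(O) = 0
-(q(z)*(-39) + (-2 + w)*(15 - 9)) = -(0*(-39) + (-2 - 5)*(15 - 9)) = -(0 - 7*6) = -(0 - 42) = -1*(-42) = 42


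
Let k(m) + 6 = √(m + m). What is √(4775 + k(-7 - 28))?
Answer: √(4769 + I*√70) ≈ 69.058 + 0.0606*I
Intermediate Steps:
k(m) = -6 + √2*√m (k(m) = -6 + √(m + m) = -6 + √(2*m) = -6 + √2*√m)
√(4775 + k(-7 - 28)) = √(4775 + (-6 + √2*√(-7 - 28))) = √(4775 + (-6 + √2*√(-35))) = √(4775 + (-6 + √2*(I*√35))) = √(4775 + (-6 + I*√70)) = √(4769 + I*√70)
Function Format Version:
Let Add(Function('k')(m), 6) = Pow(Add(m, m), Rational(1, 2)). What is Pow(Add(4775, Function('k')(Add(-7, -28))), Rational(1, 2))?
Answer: Pow(Add(4769, Mul(I, Pow(70, Rational(1, 2)))), Rational(1, 2)) ≈ Add(69.058, Mul(0.0606, I))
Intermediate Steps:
Function('k')(m) = Add(-6, Mul(Pow(2, Rational(1, 2)), Pow(m, Rational(1, 2)))) (Function('k')(m) = Add(-6, Pow(Add(m, m), Rational(1, 2))) = Add(-6, Pow(Mul(2, m), Rational(1, 2))) = Add(-6, Mul(Pow(2, Rational(1, 2)), Pow(m, Rational(1, 2)))))
Pow(Add(4775, Function('k')(Add(-7, -28))), Rational(1, 2)) = Pow(Add(4775, Add(-6, Mul(Pow(2, Rational(1, 2)), Pow(Add(-7, -28), Rational(1, 2))))), Rational(1, 2)) = Pow(Add(4775, Add(-6, Mul(Pow(2, Rational(1, 2)), Pow(-35, Rational(1, 2))))), Rational(1, 2)) = Pow(Add(4775, Add(-6, Mul(Pow(2, Rational(1, 2)), Mul(I, Pow(35, Rational(1, 2)))))), Rational(1, 2)) = Pow(Add(4775, Add(-6, Mul(I, Pow(70, Rational(1, 2))))), Rational(1, 2)) = Pow(Add(4769, Mul(I, Pow(70, Rational(1, 2)))), Rational(1, 2))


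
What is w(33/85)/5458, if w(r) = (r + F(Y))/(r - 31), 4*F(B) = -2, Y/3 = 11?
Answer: 19/28403432 ≈ 6.6893e-7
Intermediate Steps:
Y = 33 (Y = 3*11 = 33)
F(B) = -½ (F(B) = (¼)*(-2) = -½)
w(r) = (-½ + r)/(-31 + r) (w(r) = (r - ½)/(r - 31) = (-½ + r)/(-31 + r))
w(33/85)/5458 = ((-½ + 33/85)/(-31 + 33/85))/5458 = ((-½ + 33*(1/85))/(-31 + 33*(1/85)))*(1/5458) = ((-½ + 33/85)/(-31 + 33/85))*(1/5458) = (-19/170/(-2602/85))*(1/5458) = -85/2602*(-19/170)*(1/5458) = (19/5204)*(1/5458) = 19/28403432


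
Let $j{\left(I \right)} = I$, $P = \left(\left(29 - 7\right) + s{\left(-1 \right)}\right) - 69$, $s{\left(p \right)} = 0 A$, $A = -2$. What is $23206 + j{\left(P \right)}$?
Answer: $23159$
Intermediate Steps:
$s{\left(p \right)} = 0$ ($s{\left(p \right)} = 0 \left(-2\right) = 0$)
$P = -47$ ($P = \left(\left(29 - 7\right) + 0\right) - 69 = \left(22 + 0\right) - 69 = 22 - 69 = -47$)
$23206 + j{\left(P \right)} = 23206 - 47 = 23159$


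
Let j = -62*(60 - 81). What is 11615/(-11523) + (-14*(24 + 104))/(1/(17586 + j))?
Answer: -16957495801/501 ≈ -3.3847e+7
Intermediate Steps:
j = 1302 (j = -62*(-21) = 1302)
11615/(-11523) + (-14*(24 + 104))/(1/(17586 + j)) = 11615/(-11523) + (-14*(24 + 104))/(1/(17586 + 1302)) = 11615*(-1/11523) + (-14*128)/(1/18888) = -505/501 - 1792/1/18888 = -505/501 - 1792*18888 = -505/501 - 33847296 = -16957495801/501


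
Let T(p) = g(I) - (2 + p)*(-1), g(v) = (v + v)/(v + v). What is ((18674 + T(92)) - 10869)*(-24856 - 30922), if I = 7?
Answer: -440646200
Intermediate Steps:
g(v) = 1 (g(v) = (2*v)/((2*v)) = (2*v)*(1/(2*v)) = 1)
T(p) = 3 + p (T(p) = 1 - (2 + p)*(-1) = 1 - (-2 - p) = 1 + (2 + p) = 3 + p)
((18674 + T(92)) - 10869)*(-24856 - 30922) = ((18674 + (3 + 92)) - 10869)*(-24856 - 30922) = ((18674 + 95) - 10869)*(-55778) = (18769 - 10869)*(-55778) = 7900*(-55778) = -440646200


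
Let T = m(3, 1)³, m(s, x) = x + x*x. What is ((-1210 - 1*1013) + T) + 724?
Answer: -1491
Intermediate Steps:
m(s, x) = x + x²
T = 8 (T = (1*(1 + 1))³ = (1*2)³ = 2³ = 8)
((-1210 - 1*1013) + T) + 724 = ((-1210 - 1*1013) + 8) + 724 = ((-1210 - 1013) + 8) + 724 = (-2223 + 8) + 724 = -2215 + 724 = -1491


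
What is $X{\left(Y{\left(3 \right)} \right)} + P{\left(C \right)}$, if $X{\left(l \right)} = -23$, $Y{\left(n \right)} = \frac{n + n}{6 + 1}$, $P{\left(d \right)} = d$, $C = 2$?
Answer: $-21$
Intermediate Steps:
$Y{\left(n \right)} = \frac{2 n}{7}$
$X{\left(Y{\left(3 \right)} \right)} + P{\left(C \right)} = -23 + 2 = -21$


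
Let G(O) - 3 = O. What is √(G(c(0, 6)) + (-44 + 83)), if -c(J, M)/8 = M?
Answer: I*√6 ≈ 2.4495*I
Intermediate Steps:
c(J, M) = -8*M
G(O) = 3 + O
√(G(c(0, 6)) + (-44 + 83)) = √((3 - 8*6) + (-44 + 83)) = √((3 - 48) + 39) = √(-45 + 39) = √(-6) = I*√6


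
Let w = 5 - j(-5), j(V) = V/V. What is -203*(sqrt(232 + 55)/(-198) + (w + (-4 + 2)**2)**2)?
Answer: -12992 + 203*sqrt(287)/198 ≈ -12975.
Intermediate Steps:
j(V) = 1
w = 4 (w = 5 - 1*1 = 5 - 1 = 4)
-203*(sqrt(232 + 55)/(-198) + (w + (-4 + 2)**2)**2) = -203*(sqrt(232 + 55)/(-198) + (4 + (-4 + 2)**2)**2) = -203*(sqrt(287)*(-1/198) + (4 + (-2)**2)**2) = -203*(-sqrt(287)/198 + (4 + 4)**2) = -203*(-sqrt(287)/198 + 8**2) = -203*(-sqrt(287)/198 + 64) = -203*(64 - sqrt(287)/198) = -12992 + 203*sqrt(287)/198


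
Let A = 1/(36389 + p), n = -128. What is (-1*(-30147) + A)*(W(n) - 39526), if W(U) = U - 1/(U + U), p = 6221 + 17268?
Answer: -18324760697211341/15328768 ≈ -1.1954e+9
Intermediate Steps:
p = 23489
W(U) = U - 1/(2*U)
A = 1/59878 (A = 1/(36389 + 23489) = 1/59878 ≈ 1.6701e-5)
(-1*(-30147) + A)*(W(n) - 39526) = (-1*(-30147) + 1/59878)*((-128 - 1/2/(-128)) - 39526) = (30147 + 1/59878)*((-128 - 1/2*(-1/128)) - 39526) = 1805142067*((-128 + 1/256) - 39526)/59878 = 1805142067*(-32767/256 - 39526)/59878 = (1805142067/59878)*(-10151423/256) = -18324760697211341/15328768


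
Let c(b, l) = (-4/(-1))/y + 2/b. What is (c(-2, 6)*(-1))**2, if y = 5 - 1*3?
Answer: 1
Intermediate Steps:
y = 2 (y = 5 - 3 = 2)
c(b, l) = 2 + 2/b (c(b, l) = -4/(-1)/2 + 2/b = -4*(-1)*(1/2) + 2/b = 4*(1/2) + 2/b = 2 + 2/b)
(c(-2, 6)*(-1))**2 = ((2 + 2/(-2))*(-1))**2 = ((2 + 2*(-1/2))*(-1))**2 = ((2 - 1)*(-1))**2 = (1*(-1))**2 = (-1)**2 = 1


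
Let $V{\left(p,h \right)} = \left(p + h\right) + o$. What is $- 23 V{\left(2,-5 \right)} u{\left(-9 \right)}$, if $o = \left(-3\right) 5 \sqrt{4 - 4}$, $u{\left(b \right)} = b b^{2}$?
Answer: $-50301$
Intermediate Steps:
$u{\left(b \right)} = b^{3}$
$o = 0$ ($o = - 15 \sqrt{0} = \left(-15\right) 0 = 0$)
$V{\left(p,h \right)} = h + p$ ($V{\left(p,h \right)} = \left(p + h\right) + 0 = \left(h + p\right) + 0 = h + p$)
$- 23 V{\left(2,-5 \right)} u{\left(-9 \right)} = - 23 \left(-5 + 2\right) \left(-9\right)^{3} = \left(-23\right) \left(-3\right) \left(-729\right) = 69 \left(-729\right) = -50301$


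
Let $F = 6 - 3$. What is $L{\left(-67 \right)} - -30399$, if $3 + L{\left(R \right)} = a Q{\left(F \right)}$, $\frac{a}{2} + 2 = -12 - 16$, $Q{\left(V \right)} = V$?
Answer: $30216$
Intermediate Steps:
$F = 3$
$a = -60$ ($a = -4 + 2 \left(-12 - 16\right) = -4 + 2 \left(-28\right) = -4 - 56 = -60$)
$L{\left(R \right)} = -183$ ($L{\left(R \right)} = -3 - 180 = -183$)
$L{\left(-67 \right)} - -30399 = -183 - -30399 = -183 + 30399 = 30216$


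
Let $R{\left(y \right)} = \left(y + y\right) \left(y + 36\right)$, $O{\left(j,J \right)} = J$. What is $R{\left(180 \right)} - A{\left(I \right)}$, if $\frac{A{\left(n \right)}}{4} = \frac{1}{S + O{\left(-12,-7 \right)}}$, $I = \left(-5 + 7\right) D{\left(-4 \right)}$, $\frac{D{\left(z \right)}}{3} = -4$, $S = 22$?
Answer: $\frac{1166396}{15} \approx 77760.0$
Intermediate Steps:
$D{\left(z \right)} = -12$ ($D{\left(z \right)} = 3 \left(-4\right) = -12$)
$I = -24$ ($I = \left(-5 + 7\right) \left(-12\right) = 2 \left(-12\right) = -24$)
$R{\left(y \right)} = 2 y \left(36 + y\right)$
$A{\left(n \right)} = \frac{4}{15}$ ($A{\left(n \right)} = \frac{4}{22 - 7} = \frac{4}{15}$)
$R{\left(180 \right)} - A{\left(I \right)} = 2 \cdot 180 \left(36 + 180\right) - \frac{4}{15} = 2 \cdot 180 \cdot 216 - \frac{4}{15} = 77760 - \frac{4}{15} = \frac{1166396}{15}$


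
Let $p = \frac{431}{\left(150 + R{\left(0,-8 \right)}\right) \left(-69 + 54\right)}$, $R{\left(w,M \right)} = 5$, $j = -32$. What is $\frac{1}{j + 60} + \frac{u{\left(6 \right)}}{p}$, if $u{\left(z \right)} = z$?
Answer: $- \frac{390169}{12068} \approx -32.331$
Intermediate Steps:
$p = - \frac{431}{2325}$ ($p = \frac{431}{\left(150 + 5\right) \left(-69 + 54\right)} = \frac{431}{155 \left(-15\right)} = \frac{431}{-2325} = 431 \left(- \frac{1}{2325}\right) = - \frac{431}{2325} \approx -0.18538$)
$\frac{1}{j + 60} + \frac{u{\left(6 \right)}}{p} = \frac{1}{-32 + 60} + \frac{6}{- \frac{431}{2325}} = \frac{1}{28} + 6 \left(- \frac{2325}{431}\right) = \frac{1}{28} - \frac{13950}{431} = - \frac{390169}{12068}$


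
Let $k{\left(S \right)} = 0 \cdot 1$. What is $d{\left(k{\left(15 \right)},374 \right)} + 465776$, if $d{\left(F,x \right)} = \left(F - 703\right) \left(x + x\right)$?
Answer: $-60068$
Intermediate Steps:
$k{\left(S \right)} = 0$
$d{\left(F,x \right)} = 2 x \left(-703 + F\right)$ ($d{\left(F,x \right)} = \left(-703 + F\right) 2 x = 2 x \left(-703 + F\right)$)
$d{\left(k{\left(15 \right)},374 \right)} + 465776 = 2 \cdot 374 \left(-703 + 0\right) + 465776 = 2 \cdot 374 \left(-703\right) + 465776 = -525844 + 465776 = -60068$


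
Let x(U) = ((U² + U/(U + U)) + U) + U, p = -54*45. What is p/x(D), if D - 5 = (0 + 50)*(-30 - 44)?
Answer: -4860/27291271 ≈ -0.00017808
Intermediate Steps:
p = -2430
D = -3695 (D = 5 + (0 + 50)*(-30 - 44) = 5 + 50*(-74) = 5 - 3700 = -3695)
x(U) = ½ + U² + 2*U (x(U) = ((U² + U/((2*U))) + U) + U = ((U² + (1/(2*U))*U) + U) + U = ((U² + ½) + U) + U = ((½ + U²) + U) + U = (½ + U + U²) + U = ½ + U² + 2*U)
p/x(D) = -2430/(½ + (-3695)² + 2*(-3695)) = -2430/(½ + 13653025 - 7390) = -2430/27291271/2 = -2430*2/27291271 = -4860/27291271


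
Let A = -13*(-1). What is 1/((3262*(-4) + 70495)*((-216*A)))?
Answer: -1/161311176 ≈ -6.1992e-9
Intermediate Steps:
A = 13
1/((3262*(-4) + 70495)*((-216*A))) = 1/((3262*(-4) + 70495)*((-216*13))) = 1/((-13048 + 70495)*(-2808)) = -1/2808/57447 = (1/57447)*(-1/2808) = -1/161311176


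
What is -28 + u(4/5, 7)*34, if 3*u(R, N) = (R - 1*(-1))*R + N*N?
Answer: 40774/75 ≈ 543.65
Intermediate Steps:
u(R, N) = N²/3 + R*(1 + R)/3 (u(R, N) = ((R - 1*(-1))*R + N*N)/3 = ((R + 1)*R + N²)/3 = ((1 + R)*R + N²)/3 = (R*(1 + R) + N²)/3 = (N² + R*(1 + R))/3 = N²/3 + R*(1 + R)/3)
-28 + u(4/5, 7)*34 = -28 + ((4/5)/3 + (⅓)*7² + (4/5)²/3)*34 = -28 + ((4*(⅕))/3 + (⅓)*49 + (4*(⅕))²/3)*34 = -28 + ((⅓)*(⅘) + 49/3 + (⅘)²/3)*34 = -28 + (4/15 + 49/3 + (⅓)*(16/25))*34 = -28 + (4/15 + 49/3 + 16/75)*34 = -28 + (1261/75)*34 = -28 + 42874/75 = 40774/75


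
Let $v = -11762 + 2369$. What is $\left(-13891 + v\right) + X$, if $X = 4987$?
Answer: $-18297$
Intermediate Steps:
$v = -9393$
$\left(-13891 + v\right) + X = \left(-13891 - 9393\right) + 4987 = -23284 + 4987 = -18297$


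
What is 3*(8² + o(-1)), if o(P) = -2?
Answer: 186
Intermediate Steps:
3*(8² + o(-1)) = 3*(8² - 2) = 3*(64 - 2) = 3*62 = 186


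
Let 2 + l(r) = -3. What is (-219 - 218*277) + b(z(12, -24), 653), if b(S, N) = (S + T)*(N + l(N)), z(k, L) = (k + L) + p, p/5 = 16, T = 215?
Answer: 122779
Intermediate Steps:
p = 80 (p = 5*16 = 80)
l(r) = -5 (l(r) = -2 - 3 = -5)
z(k, L) = 80 + L + k (z(k, L) = (k + L) + 80 = (L + k) + 80 = 80 + L + k)
b(S, N) = (-5 + N)*(215 + S) (b(S, N) = (S + 215)*(N - 5) = (215 + S)*(-5 + N) = (-5 + N)*(215 + S))
(-219 - 218*277) + b(z(12, -24), 653) = (-219 - 218*277) + (-1075 - 5*(80 - 24 + 12) + 215*653 + 653*(80 - 24 + 12)) = (-219 - 60386) + (-1075 - 5*68 + 140395 + 653*68) = -60605 + (-1075 - 340 + 140395 + 44404) = -60605 + 183384 = 122779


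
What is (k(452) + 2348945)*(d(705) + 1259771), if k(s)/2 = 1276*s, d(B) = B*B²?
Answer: 1231679607207804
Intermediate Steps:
d(B) = B³
k(s) = 2552*s (k(s) = 2*(1276*s) = 2552*s)
(k(452) + 2348945)*(d(705) + 1259771) = (2552*452 + 2348945)*(705³ + 1259771) = (1153504 + 2348945)*(350402625 + 1259771) = 3502449*351662396 = 1231679607207804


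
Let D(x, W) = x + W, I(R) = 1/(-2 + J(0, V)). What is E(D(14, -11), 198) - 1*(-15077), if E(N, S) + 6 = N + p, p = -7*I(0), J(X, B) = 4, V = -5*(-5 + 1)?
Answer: 30141/2 ≈ 15071.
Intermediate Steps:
V = 20 (V = -5*(-4) = 20)
I(R) = ½ (I(R) = 1/(-2 + 4) = 1/2 = ½)
D(x, W) = W + x
p = -7/2 (p = -7*½ = -7/2 ≈ -3.5000)
E(N, S) = -19/2 + N (E(N, S) = -6 + (N - 7/2) = -6 + (-7/2 + N) = -19/2 + N)
E(D(14, -11), 198) - 1*(-15077) = (-19/2 + (-11 + 14)) - 1*(-15077) = (-19/2 + 3) + 15077 = -13/2 + 15077 = 30141/2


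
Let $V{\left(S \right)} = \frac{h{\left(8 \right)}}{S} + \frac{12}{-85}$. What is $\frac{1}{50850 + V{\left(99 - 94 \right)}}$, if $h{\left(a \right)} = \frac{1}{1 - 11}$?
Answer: $\frac{850}{43222363} \approx 1.9666 \cdot 10^{-5}$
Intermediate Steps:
$h{\left(a \right)} = - \frac{1}{10}$ ($h{\left(a \right)} = \frac{1}{-10} = - \frac{1}{10}$)
$V{\left(S \right)} = - \frac{12}{85} - \frac{1}{10 S}$ ($V{\left(S \right)} = - \frac{1}{10 S} + \frac{12}{-85} = - \frac{1}{10 S} + 12 \left(- \frac{1}{85}\right) = - \frac{1}{10 S} - \frac{12}{85} = - \frac{12}{85} - \frac{1}{10 S}$)
$\frac{1}{50850 + V{\left(99 - 94 \right)}} = \frac{1}{50850 + \frac{-17 - 24 \left(99 - 94\right)}{170 \left(99 - 94\right)}} = \frac{1}{50850 + \frac{-17 - 120}{170 \cdot 5}} = \frac{1}{50850 + \frac{1}{170} \cdot \frac{1}{5} \left(-17 - 120\right)} = \frac{1}{50850 + \frac{1}{170} \cdot \frac{1}{5} \left(-137\right)} = \frac{1}{50850 - \frac{137}{850}} = \frac{1}{\frac{43222363}{850}} = \frac{850}{43222363}$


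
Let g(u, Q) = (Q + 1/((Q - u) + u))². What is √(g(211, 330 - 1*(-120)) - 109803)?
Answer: √18771547501/450 ≈ 304.47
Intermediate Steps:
g(u, Q) = (Q + 1/Q)²
√(g(211, 330 - 1*(-120)) - 109803) = √((1 + (330 - 1*(-120))²)²/(330 - 1*(-120))² - 109803) = √((1 + (330 + 120)²)²/(330 + 120)² - 109803) = √((1 + 450²)²/450² - 109803) = √((1 + 202500)²/202500 - 109803) = √((1/202500)*202501² - 109803) = √((1/202500)*41006655001 - 109803) = √(41006655001/202500 - 109803) = √(18771547501/202500) = √18771547501/450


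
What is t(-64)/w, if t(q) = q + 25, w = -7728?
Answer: 13/2576 ≈ 0.0050466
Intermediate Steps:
t(q) = 25 + q
t(-64)/w = (25 - 64)/(-7728) = -39*(-1/7728) = 13/2576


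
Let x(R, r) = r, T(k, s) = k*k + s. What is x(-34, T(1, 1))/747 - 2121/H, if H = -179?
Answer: 1584745/133713 ≈ 11.852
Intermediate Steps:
T(k, s) = s + k² (T(k, s) = k² + s = s + k²)
x(-34, T(1, 1))/747 - 2121/H = (1 + 1²)/747 - 2121/(-179) = (1 + 1)*(1/747) - 2121*(-1/179) = 2*(1/747) + 2121/179 = 2/747 + 2121/179 = 1584745/133713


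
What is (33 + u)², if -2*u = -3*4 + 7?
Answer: 5041/4 ≈ 1260.3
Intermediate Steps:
u = 5/2 (u = -(-3*4 + 7)/2 = -(-12 + 7)/2 = -½*(-5) = 5/2 ≈ 2.5000)
(33 + u)² = (33 + 5/2)² = (71/2)² = 5041/4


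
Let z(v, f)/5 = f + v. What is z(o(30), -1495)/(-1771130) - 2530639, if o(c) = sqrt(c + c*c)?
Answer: -896418128919/354226 - sqrt(930)/354226 ≈ -2.5306e+6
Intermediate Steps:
o(c) = sqrt(c + c**2)
z(v, f) = 5*f + 5*v (z(v, f) = 5*(f + v) = 5*f + 5*v)
z(o(30), -1495)/(-1771130) - 2530639 = (5*(-1495) + 5*sqrt(30*(1 + 30)))/(-1771130) - 2530639 = (-7475 + 5*sqrt(30*31))*(-1/1771130) - 2530639 = (-7475 + 5*sqrt(930))*(-1/1771130) - 2530639 = (1495/354226 - sqrt(930)/354226) - 2530639 = -896418128919/354226 - sqrt(930)/354226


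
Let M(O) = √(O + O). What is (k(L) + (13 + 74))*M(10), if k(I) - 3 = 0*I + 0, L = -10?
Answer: 180*√5 ≈ 402.49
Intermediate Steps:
M(O) = √2*√O (M(O) = √(2*O) = √2*√O)
k(I) = 3 (k(I) = 3 + (0*I + 0) = 3 + (0 + 0) = 3 + 0 = 3)
(k(L) + (13 + 74))*M(10) = (3 + (13 + 74))*(√2*√10) = (3 + 87)*(2*√5) = 90*(2*√5) = 180*√5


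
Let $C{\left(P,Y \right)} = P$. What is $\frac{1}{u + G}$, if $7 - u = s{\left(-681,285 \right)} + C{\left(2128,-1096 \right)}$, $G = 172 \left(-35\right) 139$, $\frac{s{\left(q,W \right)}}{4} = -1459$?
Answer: $- \frac{1}{833065} \approx -1.2004 \cdot 10^{-6}$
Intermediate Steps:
$s{\left(q,W \right)} = -5836$ ($s{\left(q,W \right)} = 4 \left(-1459\right) = -5836$)
$G = -836780$ ($G = \left(-6020\right) 139 = -836780$)
$u = 3715$ ($u = 7 - \left(-5836 + 2128\right) = 7 - -3708 = 7 + 3708 = 3715$)
$\frac{1}{u + G} = \frac{1}{3715 - 836780} = \frac{1}{-833065} = - \frac{1}{833065}$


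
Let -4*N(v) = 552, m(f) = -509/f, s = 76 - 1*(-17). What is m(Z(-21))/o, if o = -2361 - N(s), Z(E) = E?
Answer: -509/46683 ≈ -0.010903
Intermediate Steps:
s = 93 (s = 76 + 17 = 93)
N(v) = -138 (N(v) = -¼*552 = -138)
o = -2223 (o = -2361 - 1*(-138) = -2361 + 138 = -2223)
m(Z(-21))/o = -509/(-21)/(-2223) = -509*(-1/21)*(-1/2223) = (509/21)*(-1/2223) = -509/46683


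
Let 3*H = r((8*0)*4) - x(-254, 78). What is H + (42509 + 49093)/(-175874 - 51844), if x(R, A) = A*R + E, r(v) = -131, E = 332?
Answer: 27196548/4217 ≈ 6449.3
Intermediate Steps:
x(R, A) = 332 + A*R (x(R, A) = A*R + 332 = 332 + A*R)
H = 19349/3 (H = (-131 - (332 + 78*(-254)))/3 = (-131 - (332 - 19812))/3 = (-131 - 1*(-19480))/3 = (-131 + 19480)/3 = (⅓)*19349 = 19349/3 ≈ 6449.7)
H + (42509 + 49093)/(-175874 - 51844) = 19349/3 + (42509 + 49093)/(-175874 - 51844) = 19349/3 + 91602/(-227718) = 19349/3 + 91602*(-1/227718) = 19349/3 - 5089/12651 = 27196548/4217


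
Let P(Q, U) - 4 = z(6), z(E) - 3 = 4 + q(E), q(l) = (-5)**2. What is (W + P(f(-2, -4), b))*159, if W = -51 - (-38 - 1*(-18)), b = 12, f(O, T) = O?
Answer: 795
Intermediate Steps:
q(l) = 25
z(E) = 32 (z(E) = 3 + (4 + 25) = 3 + 29 = 32)
P(Q, U) = 36 (P(Q, U) = 4 + 32 = 36)
W = -31 (W = -51 - (-38 + 18) = -51 - 1*(-20) = -51 + 20 = -31)
(W + P(f(-2, -4), b))*159 = (-31 + 36)*159 = 5*159 = 795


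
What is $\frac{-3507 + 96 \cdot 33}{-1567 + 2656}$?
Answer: $- \frac{113}{363} \approx -0.31129$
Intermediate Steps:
$\frac{-3507 + 96 \cdot 33}{-1567 + 2656} = \frac{-3507 + 3168}{1089} = \left(-339\right) \frac{1}{1089} = - \frac{113}{363}$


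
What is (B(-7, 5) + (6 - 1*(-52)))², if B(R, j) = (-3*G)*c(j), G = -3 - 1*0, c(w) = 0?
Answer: 3364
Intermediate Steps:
G = -3 (G = -3 + 0 = -3)
B(R, j) = 0 (B(R, j) = -3*(-3)*0 = 9*0 = 0)
(B(-7, 5) + (6 - 1*(-52)))² = (0 + (6 - 1*(-52)))² = (0 + (6 + 52))² = (0 + 58)² = 58² = 3364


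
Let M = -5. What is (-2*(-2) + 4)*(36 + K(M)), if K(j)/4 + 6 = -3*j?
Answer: 576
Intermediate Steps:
K(j) = -24 - 12*j (K(j) = -24 + 4*(-3*j) = -24 - 12*j)
(-2*(-2) + 4)*(36 + K(M)) = (-2*(-2) + 4)*(36 + (-24 - 12*(-5))) = (4 + 4)*(36 + (-24 + 60)) = 8*(36 + 36) = 8*72 = 576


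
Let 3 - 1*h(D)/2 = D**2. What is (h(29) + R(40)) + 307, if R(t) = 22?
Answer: -1347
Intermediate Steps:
h(D) = 6 - 2*D**2
(h(29) + R(40)) + 307 = ((6 - 2*29**2) + 22) + 307 = ((6 - 2*841) + 22) + 307 = ((6 - 1682) + 22) + 307 = (-1676 + 22) + 307 = -1654 + 307 = -1347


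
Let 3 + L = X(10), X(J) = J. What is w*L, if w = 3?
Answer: 21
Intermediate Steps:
L = 7 (L = -3 + 10 = 7)
w*L = 3*7 = 21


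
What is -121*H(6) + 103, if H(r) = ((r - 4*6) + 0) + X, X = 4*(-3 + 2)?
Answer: 2765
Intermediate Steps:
X = -4 (X = 4*(-1) = -4)
H(r) = -28 + r (H(r) = ((r - 4*6) + 0) - 4 = ((r - 24) + 0) - 4 = ((-24 + r) + 0) - 4 = (-24 + r) - 4 = -28 + r)
-121*H(6) + 103 = -121*(-28 + 6) + 103 = -121*(-22) + 103 = 2662 + 103 = 2765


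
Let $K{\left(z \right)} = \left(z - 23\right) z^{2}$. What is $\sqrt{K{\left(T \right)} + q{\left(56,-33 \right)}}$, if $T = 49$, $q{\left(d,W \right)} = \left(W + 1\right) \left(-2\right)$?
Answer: $\sqrt{62490} \approx 249.98$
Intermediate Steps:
$q{\left(d,W \right)} = -2 - 2 W$ ($q{\left(d,W \right)} = \left(1 + W\right) \left(-2\right) = -2 - 2 W$)
$K{\left(z \right)} = z^{2} \left(-23 + z\right)$ ($K{\left(z \right)} = \left(z - 23\right) z^{2} = \left(-23 + z\right) z^{2} = z^{2} \left(-23 + z\right)$)
$\sqrt{K{\left(T \right)} + q{\left(56,-33 \right)}} = \sqrt{49^{2} \left(-23 + 49\right) - -64} = \sqrt{2401 \cdot 26 + \left(-2 + 66\right)} = \sqrt{62426 + 64} = \sqrt{62490}$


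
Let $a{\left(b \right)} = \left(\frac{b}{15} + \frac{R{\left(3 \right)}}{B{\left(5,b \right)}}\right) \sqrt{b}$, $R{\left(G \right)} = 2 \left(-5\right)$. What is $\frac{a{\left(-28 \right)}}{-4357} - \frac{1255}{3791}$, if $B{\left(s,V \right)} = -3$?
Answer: $- \frac{1255}{3791} - \frac{44 i \sqrt{7}}{65355} \approx -0.33105 - 0.0017812 i$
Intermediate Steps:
$R{\left(G \right)} = -10$
$a{\left(b \right)} = \sqrt{b} \left(\frac{10}{3} + \frac{b}{15}\right)$ ($a{\left(b \right)} = \left(\frac{b}{15} - \frac{10}{-3}\right) \sqrt{b} = \left(b \frac{1}{15} - - \frac{10}{3}\right) \sqrt{b} = \left(\frac{b}{15} + \frac{10}{3}\right) \sqrt{b} = \left(\frac{10}{3} + \frac{b}{15}\right) \sqrt{b} = \sqrt{b} \left(\frac{10}{3} + \frac{b}{15}\right)$)
$\frac{a{\left(-28 \right)}}{-4357} - \frac{1255}{3791} = \frac{\frac{1}{15} \sqrt{-28} \left(50 - 28\right)}{-4357} - \frac{1255}{3791} = \frac{1}{15} \cdot 2 i \sqrt{7} \cdot 22 \left(- \frac{1}{4357}\right) - \frac{1255}{3791} = \frac{44 i \sqrt{7}}{15} \left(- \frac{1}{4357}\right) - \frac{1255}{3791} = - \frac{44 i \sqrt{7}}{65355} - \frac{1255}{3791} = - \frac{1255}{3791} - \frac{44 i \sqrt{7}}{65355}$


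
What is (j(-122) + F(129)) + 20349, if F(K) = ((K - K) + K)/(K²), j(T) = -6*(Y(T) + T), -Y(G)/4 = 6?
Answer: 2738026/129 ≈ 21225.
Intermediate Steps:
Y(G) = -24 (Y(G) = -4*6 = -24)
j(T) = 144 - 6*T (j(T) = -6*(-24 + T) = 144 - 6*T)
F(K) = 1/K (F(K) = (0 + K)/K² = K/K² = 1/K)
(j(-122) + F(129)) + 20349 = ((144 - 6*(-122)) + 1/129) + 20349 = ((144 + 732) + 1/129) + 20349 = (876 + 1/129) + 20349 = 113005/129 + 20349 = 2738026/129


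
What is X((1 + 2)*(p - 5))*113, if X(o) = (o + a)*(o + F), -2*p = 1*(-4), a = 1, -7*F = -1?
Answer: 56048/7 ≈ 8006.9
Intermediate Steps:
F = 1/7 (F = -1/7*(-1) = 1/7 ≈ 0.14286)
p = 2 (p = -(-4)/2 = -1/2*(-4) = 2)
X(o) = (1 + o)*(1/7 + o) (X(o) = (o + 1)*(o + 1/7) = (1 + o)*(1/7 + o))
X((1 + 2)*(p - 5))*113 = (1/7 + ((1 + 2)*(2 - 5))**2 + 8*((1 + 2)*(2 - 5))/7)*113 = (1/7 + (3*(-3))**2 + 8*(3*(-3))/7)*113 = (1/7 + (-9)**2 + (8/7)*(-9))*113 = (1/7 + 81 - 72/7)*113 = (496/7)*113 = 56048/7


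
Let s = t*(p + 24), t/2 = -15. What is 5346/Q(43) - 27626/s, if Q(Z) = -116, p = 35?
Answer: -1564451/51330 ≈ -30.478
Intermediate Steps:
t = -30 (t = 2*(-15) = -30)
s = -1770 (s = -30*(35 + 24) = -30*59 = -1770)
5346/Q(43) - 27626/s = 5346/(-116) - 27626/(-1770) = 5346*(-1/116) - 27626*(-1/1770) = -2673/58 + 13813/885 = -1564451/51330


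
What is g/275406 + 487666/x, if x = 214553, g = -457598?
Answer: 18063559351/29544591759 ≈ 0.61140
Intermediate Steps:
g/275406 + 487666/x = -457598/275406 + 487666/214553 = -457598*1/275406 + 487666*(1/214553) = -228799/137703 + 487666/214553 = 18063559351/29544591759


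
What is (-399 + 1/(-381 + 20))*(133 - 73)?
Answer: -8642400/361 ≈ -23940.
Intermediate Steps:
(-399 + 1/(-381 + 20))*(133 - 73) = (-399 + 1/(-361))*60 = (-399 - 1/361)*60 = -144040/361*60 = -8642400/361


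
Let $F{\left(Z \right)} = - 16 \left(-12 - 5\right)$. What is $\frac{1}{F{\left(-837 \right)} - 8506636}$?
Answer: $- \frac{1}{8506364} \approx -1.1756 \cdot 10^{-7}$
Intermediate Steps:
$F{\left(Z \right)} = 272$ ($F{\left(Z \right)} = \left(-16\right) \left(-17\right) = 272$)
$\frac{1}{F{\left(-837 \right)} - 8506636} = \frac{1}{272 - 8506636} = \frac{1}{-8506364} = - \frac{1}{8506364}$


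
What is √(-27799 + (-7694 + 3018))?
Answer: 5*I*√1299 ≈ 180.21*I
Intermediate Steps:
√(-27799 + (-7694 + 3018)) = √(-27799 - 4676) = √(-32475) = 5*I*√1299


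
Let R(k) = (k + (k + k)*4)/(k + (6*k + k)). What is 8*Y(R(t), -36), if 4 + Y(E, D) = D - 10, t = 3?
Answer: -400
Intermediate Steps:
R(k) = 9/8 (R(k) = (k + (2*k)*4)/(k + 7*k) = (k + 8*k)/((8*k)) = (9*k)*(1/(8*k)) = 9/8)
Y(E, D) = -14 + D (Y(E, D) = -4 + (D - 10) = -4 + (-10 + D) = -14 + D)
8*Y(R(t), -36) = 8*(-14 - 36) = 8*(-50) = -400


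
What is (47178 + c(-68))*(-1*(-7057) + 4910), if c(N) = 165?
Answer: 566553681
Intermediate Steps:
(47178 + c(-68))*(-1*(-7057) + 4910) = (47178 + 165)*(-1*(-7057) + 4910) = 47343*(7057 + 4910) = 47343*11967 = 566553681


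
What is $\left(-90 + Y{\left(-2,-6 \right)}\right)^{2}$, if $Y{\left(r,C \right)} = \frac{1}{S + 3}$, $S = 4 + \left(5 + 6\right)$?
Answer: $\frac{2621161}{324} \approx 8090.0$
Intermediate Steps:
$S = 15$ ($S = 4 + 11 = 15$)
$Y{\left(r,C \right)} = \frac{1}{18}$ ($Y{\left(r,C \right)} = \frac{1}{15 + 3} = \frac{1}{18}$)
$\left(-90 + Y{\left(-2,-6 \right)}\right)^{2} = \left(-90 + \frac{1}{18}\right)^{2} = \left(- \frac{1619}{18}\right)^{2} = \frac{2621161}{324}$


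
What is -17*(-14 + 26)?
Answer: -204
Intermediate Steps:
-17*(-14 + 26) = -17*12 = -204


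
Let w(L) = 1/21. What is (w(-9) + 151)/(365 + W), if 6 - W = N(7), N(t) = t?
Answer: 61/147 ≈ 0.41497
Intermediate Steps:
w(L) = 1/21
W = -1 (W = 6 - 1*7 = 6 - 7 = -1)
(w(-9) + 151)/(365 + W) = (1/21 + 151)/(365 - 1) = (3172/21)/364 = (3172/21)*(1/364) = 61/147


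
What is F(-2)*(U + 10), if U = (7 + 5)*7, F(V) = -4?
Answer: -376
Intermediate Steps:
U = 84 (U = 12*7 = 84)
F(-2)*(U + 10) = -4*(84 + 10) = -4*94 = -376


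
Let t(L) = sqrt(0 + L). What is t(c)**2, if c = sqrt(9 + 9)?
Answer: 3*sqrt(2) ≈ 4.2426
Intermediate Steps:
c = 3*sqrt(2) (c = sqrt(18) = 3*sqrt(2) ≈ 4.2426)
t(L) = sqrt(L)
t(c)**2 = (sqrt(3*sqrt(2)))**2 = (2**(1/4)*sqrt(3))**2 = 3*sqrt(2)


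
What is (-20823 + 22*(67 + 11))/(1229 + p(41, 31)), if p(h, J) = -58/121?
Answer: -2311947/148651 ≈ -15.553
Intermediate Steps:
p(h, J) = -58/121 (p(h, J) = -58*1/121 = -58/121)
(-20823 + 22*(67 + 11))/(1229 + p(41, 31)) = (-20823 + 22*(67 + 11))/(1229 - 58/121) = (-20823 + 22*78)/(148651/121) = (-20823 + 1716)*(121/148651) = -19107*121/148651 = -2311947/148651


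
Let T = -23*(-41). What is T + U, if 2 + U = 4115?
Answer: 5056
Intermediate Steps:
U = 4113 (U = -2 + 4115 = 4113)
T = 943
T + U = 943 + 4113 = 5056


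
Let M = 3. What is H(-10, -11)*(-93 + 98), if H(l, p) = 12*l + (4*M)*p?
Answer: -1260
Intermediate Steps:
H(l, p) = 12*l + 12*p (H(l, p) = 12*l + (4*3)*p = 12*l + 12*p)
H(-10, -11)*(-93 + 98) = (12*(-10) + 12*(-11))*(-93 + 98) = (-120 - 132)*5 = -252*5 = -1260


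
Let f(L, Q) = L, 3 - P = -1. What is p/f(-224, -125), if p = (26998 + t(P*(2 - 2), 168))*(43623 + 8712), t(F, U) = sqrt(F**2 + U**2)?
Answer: -710866305/112 ≈ -6.3470e+6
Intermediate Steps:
P = 4 (P = 3 - 1*(-1) = 3 + 1 = 4)
p = 1421732610 (p = (26998 + sqrt((4*(2 - 2))**2 + 168**2))*(43623 + 8712) = (26998 + sqrt((4*0)**2 + 28224))*52335 = (26998 + sqrt(0**2 + 28224))*52335 = (26998 + sqrt(0 + 28224))*52335 = (26998 + sqrt(28224))*52335 = (26998 + 168)*52335 = 27166*52335 = 1421732610)
p/f(-224, -125) = 1421732610/(-224) = 1421732610*(-1/224) = -710866305/112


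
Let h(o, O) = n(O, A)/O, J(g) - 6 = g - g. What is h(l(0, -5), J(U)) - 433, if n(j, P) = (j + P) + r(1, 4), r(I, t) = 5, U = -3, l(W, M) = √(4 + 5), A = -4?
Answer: -2591/6 ≈ -431.83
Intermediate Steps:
l(W, M) = 3 (l(W, M) = √9 = 3)
J(g) = 6 (J(g) = 6 + (g - g) = 6 + 0 = 6)
n(j, P) = 5 + P + j (n(j, P) = (j + P) + 5 = (P + j) + 5 = 5 + P + j)
h(o, O) = (1 + O)/O (h(o, O) = (5 - 4 + O)/O = (1 + O)/O)
h(l(0, -5), J(U)) - 433 = (1 + 6)/6 - 433 = (⅙)*7 - 433 = 7/6 - 433 = -2591/6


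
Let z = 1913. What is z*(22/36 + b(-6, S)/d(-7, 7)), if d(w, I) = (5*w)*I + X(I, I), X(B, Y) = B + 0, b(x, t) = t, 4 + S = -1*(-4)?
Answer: 21043/18 ≈ 1169.1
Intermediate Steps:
S = 0 (S = -4 - 1*(-4) = -4 + 4 = 0)
X(B, Y) = B
d(w, I) = I + 5*I*w (d(w, I) = (5*w)*I + I = 5*I*w + I = I + 5*I*w)
z*(22/36 + b(-6, S)/d(-7, 7)) = 1913*(22/36 + 0/((7*(1 + 5*(-7))))) = 1913*(22*(1/36) + 0/((7*(1 - 35)))) = 1913*(11/18 + 0/((7*(-34)))) = 1913*(11/18 + 0/(-238)) = 1913*(11/18 + 0*(-1/238)) = 1913*(11/18 + 0) = 1913*(11/18) = 21043/18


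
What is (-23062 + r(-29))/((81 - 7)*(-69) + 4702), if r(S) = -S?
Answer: 23033/404 ≈ 57.012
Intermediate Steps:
(-23062 + r(-29))/((81 - 7)*(-69) + 4702) = (-23062 - 1*(-29))/((81 - 7)*(-69) + 4702) = (-23062 + 29)/(74*(-69) + 4702) = -23033/(-5106 + 4702) = -23033/(-404) = -23033*(-1/404) = 23033/404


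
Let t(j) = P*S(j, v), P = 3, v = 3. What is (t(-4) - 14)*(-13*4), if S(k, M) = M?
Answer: 260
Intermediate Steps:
t(j) = 9 (t(j) = 3*3 = 9)
(t(-4) - 14)*(-13*4) = (9 - 14)*(-13*4) = -5*(-52) = 260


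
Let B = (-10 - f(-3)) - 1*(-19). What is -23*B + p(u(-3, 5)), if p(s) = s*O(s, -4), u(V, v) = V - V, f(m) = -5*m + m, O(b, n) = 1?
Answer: 69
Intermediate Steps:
f(m) = -4*m
u(V, v) = 0
p(s) = s (p(s) = s*1 = s)
B = -3 (B = (-10 - (-4)*(-3)) - 1*(-19) = (-10 - 1*12) + 19 = (-10 - 12) + 19 = -22 + 19 = -3)
-23*B + p(u(-3, 5)) = -23*(-3) + 0 = 69 + 0 = 69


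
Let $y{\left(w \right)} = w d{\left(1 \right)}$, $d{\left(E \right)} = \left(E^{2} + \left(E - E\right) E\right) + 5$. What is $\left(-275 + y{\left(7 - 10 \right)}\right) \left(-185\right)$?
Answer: $54205$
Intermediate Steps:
$d{\left(E \right)} = 5 + E^{2}$ ($d{\left(E \right)} = \left(E^{2} + 0 E\right) + 5 = \left(E^{2} + 0\right) + 5 = E^{2} + 5 = 5 + E^{2}$)
$y{\left(w \right)} = 6 w$ ($y{\left(w \right)} = w \left(5 + 1^{2}\right) = w \left(5 + 1\right) = w 6 = 6 w$)
$\left(-275 + y{\left(7 - 10 \right)}\right) \left(-185\right) = \left(-275 + 6 \left(7 - 10\right)\right) \left(-185\right) = \left(-275 + 6 \left(-3\right)\right) \left(-185\right) = \left(-275 - 18\right) \left(-185\right) = \left(-293\right) \left(-185\right) = 54205$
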